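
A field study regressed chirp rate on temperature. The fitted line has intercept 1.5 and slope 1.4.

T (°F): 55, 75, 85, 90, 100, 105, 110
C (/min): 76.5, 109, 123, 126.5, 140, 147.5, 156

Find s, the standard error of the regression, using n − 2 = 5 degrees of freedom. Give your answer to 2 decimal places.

T=55: ŷ = 1.5 + 1.4·55 = 78.5; r = 76.5 − 78.5 = -2
T=75: ŷ = 1.5 + 1.4·75 = 106.5; r = 109 − 106.5 = 2.5
T=85: ŷ = 1.5 + 1.4·85 = 120.5; r = 123 − 120.5 = 2.5
T=90: ŷ = 1.5 + 1.4·90 = 127.5; r = 126.5 − 127.5 = -1
T=100: ŷ = 1.5 + 1.4·100 = 141.5; r = 140 − 141.5 = -1.5
T=105: ŷ = 1.5 + 1.4·105 = 148.5; r = 147.5 − 148.5 = -1
T=110: ŷ = 1.5 + 1.4·110 = 155.5; r = 156 − 155.5 = 0.5
SSE = 4 + 6.25 + 6.25 + 1 + 2.25 + 1 + 0.25 = 21
s = √(21/5) = √4.2 ≈ 2.05

s = 2.05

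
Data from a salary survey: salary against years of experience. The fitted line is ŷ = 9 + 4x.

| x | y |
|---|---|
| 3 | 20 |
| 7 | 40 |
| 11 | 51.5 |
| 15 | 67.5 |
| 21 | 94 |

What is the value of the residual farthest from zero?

x=3: ŷ = 9 + 4·3 = 21; e = 20 − 21 = -1
x=7: ŷ = 9 + 4·7 = 37; e = 40 − 37 = 3
x=11: ŷ = 9 + 4·11 = 53; e = 51.5 − 53 = -1.5
x=15: ŷ = 9 + 4·15 = 69; e = 67.5 − 69 = -1.5
x=21: ŷ = 9 + 4·21 = 93; e = 94 − 93 = 1
Largest |e| is 3 at x = 7, residual 3.

e = 3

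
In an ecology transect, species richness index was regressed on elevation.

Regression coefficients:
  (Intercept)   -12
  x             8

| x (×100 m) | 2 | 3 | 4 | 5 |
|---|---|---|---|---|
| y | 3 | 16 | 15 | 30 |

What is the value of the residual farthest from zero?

x=2: ŷ = -12 + 8·2 = 4; e = 3 − 4 = -1
x=3: ŷ = -12 + 8·3 = 12; e = 16 − 12 = 4
x=4: ŷ = -12 + 8·4 = 20; e = 15 − 20 = -5
x=5: ŷ = -12 + 8·5 = 28; e = 30 − 28 = 2
Largest |e| is 5 at x = 4, residual -5.

e = -5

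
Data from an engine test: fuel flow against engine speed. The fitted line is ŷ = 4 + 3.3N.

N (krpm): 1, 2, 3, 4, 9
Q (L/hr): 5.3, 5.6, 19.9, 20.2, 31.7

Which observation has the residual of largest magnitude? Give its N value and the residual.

N=1: ŷ = 4 + 3.3·1 = 7.3; e = 5.3 − 7.3 = -2
N=2: ŷ = 4 + 3.3·2 = 10.6; e = 5.6 − 10.6 = -5
N=3: ŷ = 4 + 3.3·3 = 13.9; e = 19.9 − 13.9 = 6
N=4: ŷ = 4 + 3.3·4 = 17.2; e = 20.2 − 17.2 = 3
N=9: ŷ = 4 + 3.3·9 = 33.7; e = 31.7 − 33.7 = -2
Largest |e| is 6 at N = 3, residual 6.

N = 3, e = 6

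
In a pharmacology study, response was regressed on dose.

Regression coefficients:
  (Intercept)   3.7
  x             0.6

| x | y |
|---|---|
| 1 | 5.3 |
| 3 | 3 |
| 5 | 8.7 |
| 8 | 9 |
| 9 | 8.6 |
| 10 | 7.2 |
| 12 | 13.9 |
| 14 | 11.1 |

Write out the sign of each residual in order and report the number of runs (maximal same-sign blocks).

6 runs

x=1: ŷ = 3.7 + 0.6·1 = 4.3; e = 5.3 − 4.3 = 1
x=3: ŷ = 3.7 + 0.6·3 = 5.5; e = 3 − 5.5 = -2.5
x=5: ŷ = 3.7 + 0.6·5 = 6.7; e = 8.7 − 6.7 = 2
x=8: ŷ = 3.7 + 0.6·8 = 8.5; e = 9 − 8.5 = 0.5
x=9: ŷ = 3.7 + 0.6·9 = 9.1; e = 8.6 − 9.1 = -0.5
x=10: ŷ = 3.7 + 0.6·10 = 9.7; e = 7.2 − 9.7 = -2.5
x=12: ŷ = 3.7 + 0.6·12 = 10.9; e = 13.9 − 10.9 = 3
x=14: ŷ = 3.7 + 0.6·14 = 12.1; e = 11.1 − 12.1 = -1
Signs: + − + + − − + −
Runs: +×1, −×1, +×2, −×2, +×1, −×1 → 6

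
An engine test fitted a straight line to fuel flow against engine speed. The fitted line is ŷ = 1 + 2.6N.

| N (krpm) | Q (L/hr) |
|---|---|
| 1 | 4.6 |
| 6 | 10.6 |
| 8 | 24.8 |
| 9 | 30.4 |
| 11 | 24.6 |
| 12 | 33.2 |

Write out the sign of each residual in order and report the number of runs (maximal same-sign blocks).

N=1: ŷ = 1 + 2.6·1 = 3.6; r = 4.6 − 3.6 = 1
N=6: ŷ = 1 + 2.6·6 = 16.6; r = 10.6 − 16.6 = -6
N=8: ŷ = 1 + 2.6·8 = 21.8; r = 24.8 − 21.8 = 3
N=9: ŷ = 1 + 2.6·9 = 24.4; r = 30.4 − 24.4 = 6
N=11: ŷ = 1 + 2.6·11 = 29.6; r = 24.6 − 29.6 = -5
N=12: ŷ = 1 + 2.6·12 = 32.2; r = 33.2 − 32.2 = 1
Signs: + − + + − +
Runs: +×1, −×1, +×2, −×1, +×1 → 5

5 runs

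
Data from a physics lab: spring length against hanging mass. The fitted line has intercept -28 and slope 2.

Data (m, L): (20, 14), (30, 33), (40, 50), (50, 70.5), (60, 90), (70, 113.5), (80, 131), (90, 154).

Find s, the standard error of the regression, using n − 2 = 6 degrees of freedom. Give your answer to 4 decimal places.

m=20: L̂ = -28 + 2·20 = 12; r = 14 − 12 = 2
m=30: L̂ = -28 + 2·30 = 32; r = 33 − 32 = 1
m=40: L̂ = -28 + 2·40 = 52; r = 50 − 52 = -2
m=50: L̂ = -28 + 2·50 = 72; r = 70.5 − 72 = -1.5
m=60: L̂ = -28 + 2·60 = 92; r = 90 − 92 = -2
m=70: L̂ = -28 + 2·70 = 112; r = 113.5 − 112 = 1.5
m=80: L̂ = -28 + 2·80 = 132; r = 131 − 132 = -1
m=90: L̂ = -28 + 2·90 = 152; r = 154 − 152 = 2
SSE = 4 + 1 + 4 + 2.25 + 4 + 2.25 + 1 + 4 = 22.5
s = √(22.5/6) = √3.75 ≈ 1.9365

s = 1.9365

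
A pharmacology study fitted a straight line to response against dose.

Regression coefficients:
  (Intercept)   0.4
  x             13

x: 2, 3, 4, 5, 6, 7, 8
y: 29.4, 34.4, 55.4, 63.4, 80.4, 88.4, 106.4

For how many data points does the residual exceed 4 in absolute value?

x=2: ŷ = 0.4 + 13·2 = 26.4; e = 29.4 − 26.4 = 3
x=3: ŷ = 0.4 + 13·3 = 39.4; e = 34.4 − 39.4 = -5
x=4: ŷ = 0.4 + 13·4 = 52.4; e = 55.4 − 52.4 = 3
x=5: ŷ = 0.4 + 13·5 = 65.4; e = 63.4 − 65.4 = -2
x=6: ŷ = 0.4 + 13·6 = 78.4; e = 80.4 − 78.4 = 2
x=7: ŷ = 0.4 + 13·7 = 91.4; e = 88.4 − 91.4 = -3
x=8: ŷ = 0.4 + 13·8 = 104.4; e = 106.4 − 104.4 = 2
|e| > 4: x=3 (|e|=5) → 1

1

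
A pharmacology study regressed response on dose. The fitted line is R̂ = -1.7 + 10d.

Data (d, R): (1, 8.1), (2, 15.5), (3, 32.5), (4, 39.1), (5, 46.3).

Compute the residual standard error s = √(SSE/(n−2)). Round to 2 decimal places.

s = 3.17

d=1: R̂ = -1.7 + 10·1 = 8.3; e = 8.1 − 8.3 = -0.2
d=2: R̂ = -1.7 + 10·2 = 18.3; e = 15.5 − 18.3 = -2.8
d=3: R̂ = -1.7 + 10·3 = 28.3; e = 32.5 − 28.3 = 4.2
d=4: R̂ = -1.7 + 10·4 = 38.3; e = 39.1 − 38.3 = 0.8
d=5: R̂ = -1.7 + 10·5 = 48.3; e = 46.3 − 48.3 = -2
SSE = 0.04 + 7.84 + 17.64 + 0.64 + 4 = 30.16
s = √(30.16/3) = √10.0533 ≈ 3.17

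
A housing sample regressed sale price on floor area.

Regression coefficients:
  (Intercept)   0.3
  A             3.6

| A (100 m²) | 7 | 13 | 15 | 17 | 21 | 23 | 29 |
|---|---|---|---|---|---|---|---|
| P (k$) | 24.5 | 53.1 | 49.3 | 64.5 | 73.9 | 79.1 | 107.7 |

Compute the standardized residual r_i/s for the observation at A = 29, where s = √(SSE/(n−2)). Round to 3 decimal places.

0.671

A=7: ŷ = 0.3 + 3.6·7 = 25.5; r = 24.5 − 25.5 = -1
A=13: ŷ = 0.3 + 3.6·13 = 47.1; r = 53.1 − 47.1 = 6
A=15: ŷ = 0.3 + 3.6·15 = 54.3; r = 49.3 − 54.3 = -5
A=17: ŷ = 0.3 + 3.6·17 = 61.5; r = 64.5 − 61.5 = 3
A=21: ŷ = 0.3 + 3.6·21 = 75.9; r = 73.9 − 75.9 = -2
A=23: ŷ = 0.3 + 3.6·23 = 83.1; r = 79.1 − 83.1 = -4
A=29: ŷ = 0.3 + 3.6·29 = 104.7; r = 107.7 − 104.7 = 3
SSE = 1 + 36 + 25 + 9 + 4 + 16 + 9 = 100
s = √(100/5) = 4.47214
r/s = 3 / 4.47214 = 0.671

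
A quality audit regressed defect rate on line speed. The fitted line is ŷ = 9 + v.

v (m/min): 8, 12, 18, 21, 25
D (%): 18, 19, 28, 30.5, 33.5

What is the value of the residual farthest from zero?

e = -2

v=8: ŷ = 9 + 8 = 17; e = 18 − 17 = 1
v=12: ŷ = 9 + 12 = 21; e = 19 − 21 = -2
v=18: ŷ = 9 + 18 = 27; e = 28 − 27 = 1
v=21: ŷ = 9 + 21 = 30; e = 30.5 − 30 = 0.5
v=25: ŷ = 9 + 25 = 34; e = 33.5 − 34 = -0.5
Largest |e| is 2 at v = 12, residual -2.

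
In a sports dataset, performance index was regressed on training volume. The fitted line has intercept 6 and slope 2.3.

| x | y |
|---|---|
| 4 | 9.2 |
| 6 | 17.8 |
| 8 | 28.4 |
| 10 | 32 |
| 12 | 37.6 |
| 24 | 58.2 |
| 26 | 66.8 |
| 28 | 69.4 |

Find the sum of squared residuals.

SSE = 92

x=4: ŷ = 6 + 2.3·4 = 15.2; e = 9.2 − 15.2 = -6
x=6: ŷ = 6 + 2.3·6 = 19.8; e = 17.8 − 19.8 = -2
x=8: ŷ = 6 + 2.3·8 = 24.4; e = 28.4 − 24.4 = 4
x=10: ŷ = 6 + 2.3·10 = 29; e = 32 − 29 = 3
x=12: ŷ = 6 + 2.3·12 = 33.6; e = 37.6 − 33.6 = 4
x=24: ŷ = 6 + 2.3·24 = 61.2; e = 58.2 − 61.2 = -3
x=26: ŷ = 6 + 2.3·26 = 65.8; e = 66.8 − 65.8 = 1
x=28: ŷ = 6 + 2.3·28 = 70.4; e = 69.4 − 70.4 = -1
SSE = 36 + 4 + 16 + 9 + 16 + 9 + 1 + 1 = 92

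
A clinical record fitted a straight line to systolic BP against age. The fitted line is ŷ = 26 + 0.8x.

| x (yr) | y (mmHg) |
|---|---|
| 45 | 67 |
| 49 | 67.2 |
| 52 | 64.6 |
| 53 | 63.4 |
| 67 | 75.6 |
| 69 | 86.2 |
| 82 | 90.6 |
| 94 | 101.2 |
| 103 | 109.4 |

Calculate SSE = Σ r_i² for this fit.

x=45: ŷ = 26 + 0.8·45 = 62; r = 67 − 62 = 5
x=49: ŷ = 26 + 0.8·49 = 65.2; r = 67.2 − 65.2 = 2
x=52: ŷ = 26 + 0.8·52 = 67.6; r = 64.6 − 67.6 = -3
x=53: ŷ = 26 + 0.8·53 = 68.4; r = 63.4 − 68.4 = -5
x=67: ŷ = 26 + 0.8·67 = 79.6; r = 75.6 − 79.6 = -4
x=69: ŷ = 26 + 0.8·69 = 81.2; r = 86.2 − 81.2 = 5
x=82: ŷ = 26 + 0.8·82 = 91.6; r = 90.6 − 91.6 = -1
x=94: ŷ = 26 + 0.8·94 = 101.2; r = 101.2 − 101.2 = 0
x=103: ŷ = 26 + 0.8·103 = 108.4; r = 109.4 − 108.4 = 1
SSE = 25 + 4 + 9 + 25 + 16 + 25 + 1 + 0 + 1 = 106

SSE = 106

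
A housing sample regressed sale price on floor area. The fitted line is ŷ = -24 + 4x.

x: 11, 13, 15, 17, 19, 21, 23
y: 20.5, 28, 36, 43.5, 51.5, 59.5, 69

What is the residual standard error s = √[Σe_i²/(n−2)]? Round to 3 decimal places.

x=11: ŷ = -24 + 4·11 = 20; e = 20.5 − 20 = 0.5
x=13: ŷ = -24 + 4·13 = 28; e = 28 − 28 = 0
x=15: ŷ = -24 + 4·15 = 36; e = 36 − 36 = 0
x=17: ŷ = -24 + 4·17 = 44; e = 43.5 − 44 = -0.5
x=19: ŷ = -24 + 4·19 = 52; e = 51.5 − 52 = -0.5
x=21: ŷ = -24 + 4·21 = 60; e = 59.5 − 60 = -0.5
x=23: ŷ = -24 + 4·23 = 68; e = 69 − 68 = 1
SSE = 0.25 + 0 + 0 + 0.25 + 0.25 + 0.25 + 1 = 2
s = √(2/5) = √0.4 ≈ 0.632

s = 0.632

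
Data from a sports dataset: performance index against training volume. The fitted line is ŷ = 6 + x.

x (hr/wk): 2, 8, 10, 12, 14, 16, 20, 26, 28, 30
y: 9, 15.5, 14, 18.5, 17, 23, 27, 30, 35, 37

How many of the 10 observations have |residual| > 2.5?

x=2: ŷ = 6 + 2 = 8; r = 9 − 8 = 1
x=8: ŷ = 6 + 8 = 14; r = 15.5 − 14 = 1.5
x=10: ŷ = 6 + 10 = 16; r = 14 − 16 = -2
x=12: ŷ = 6 + 12 = 18; r = 18.5 − 18 = 0.5
x=14: ŷ = 6 + 14 = 20; r = 17 − 20 = -3
x=16: ŷ = 6 + 16 = 22; r = 23 − 22 = 1
x=20: ŷ = 6 + 20 = 26; r = 27 − 26 = 1
x=26: ŷ = 6 + 26 = 32; r = 30 − 32 = -2
x=28: ŷ = 6 + 28 = 34; r = 35 − 34 = 1
x=30: ŷ = 6 + 30 = 36; r = 37 − 36 = 1
|r| > 2.5: x=14 (|r|=3) → 1

1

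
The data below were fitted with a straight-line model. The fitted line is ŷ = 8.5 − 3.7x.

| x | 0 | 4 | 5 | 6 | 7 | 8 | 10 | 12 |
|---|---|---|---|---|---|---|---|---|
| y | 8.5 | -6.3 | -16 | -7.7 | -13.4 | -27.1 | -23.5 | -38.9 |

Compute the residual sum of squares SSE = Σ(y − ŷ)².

SSE = 158

x=0: ŷ = 8.5 − 3.7·0 = 8.5; e = 8.5 − 8.5 = 0
x=4: ŷ = 8.5 − 3.7·4 = -6.3; e = -6.3 − (-6.3) = 0
x=5: ŷ = 8.5 − 3.7·5 = -10; e = -16 − (-10) = -6
x=6: ŷ = 8.5 − 3.7·6 = -13.7; e = -7.7 − (-13.7) = 6
x=7: ŷ = 8.5 − 3.7·7 = -17.4; e = -13.4 − (-17.4) = 4
x=8: ŷ = 8.5 − 3.7·8 = -21.1; e = -27.1 − (-21.1) = -6
x=10: ŷ = 8.5 − 3.7·10 = -28.5; e = -23.5 − (-28.5) = 5
x=12: ŷ = 8.5 − 3.7·12 = -35.9; e = -38.9 − (-35.9) = -3
SSE = 0 + 0 + 36 + 36 + 16 + 36 + 25 + 9 = 158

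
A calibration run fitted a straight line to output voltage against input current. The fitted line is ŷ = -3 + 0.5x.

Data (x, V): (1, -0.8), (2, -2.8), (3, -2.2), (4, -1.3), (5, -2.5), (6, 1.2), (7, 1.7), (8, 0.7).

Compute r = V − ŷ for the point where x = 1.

ŷ = -3 + 0.5·1 = -2.5
r = -0.8 − (-2.5) = 1.7

r = 1.7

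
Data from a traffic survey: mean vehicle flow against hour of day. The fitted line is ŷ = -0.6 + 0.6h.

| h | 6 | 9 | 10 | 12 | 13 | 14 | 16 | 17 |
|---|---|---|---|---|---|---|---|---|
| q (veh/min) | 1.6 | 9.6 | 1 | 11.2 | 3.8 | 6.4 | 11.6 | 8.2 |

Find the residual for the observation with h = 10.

e = -4.4

ŷ = -0.6 + 0.6·10 = 5.4
e = 1 − 5.4 = -4.4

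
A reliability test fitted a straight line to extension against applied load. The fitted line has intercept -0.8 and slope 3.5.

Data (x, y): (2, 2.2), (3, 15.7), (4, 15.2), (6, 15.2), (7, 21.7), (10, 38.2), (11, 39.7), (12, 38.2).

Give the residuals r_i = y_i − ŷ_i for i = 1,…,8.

x=2: ŷ = -0.8 + 3.5·2 = 6.2; r = 2.2 − 6.2 = -4
x=3: ŷ = -0.8 + 3.5·3 = 9.7; r = 15.7 − 9.7 = 6
x=4: ŷ = -0.8 + 3.5·4 = 13.2; r = 15.2 − 13.2 = 2
x=6: ŷ = -0.8 + 3.5·6 = 20.2; r = 15.2 − 20.2 = -5
x=7: ŷ = -0.8 + 3.5·7 = 23.7; r = 21.7 − 23.7 = -2
x=10: ŷ = -0.8 + 3.5·10 = 34.2; r = 38.2 − 34.2 = 4
x=11: ŷ = -0.8 + 3.5·11 = 37.7; r = 39.7 − 37.7 = 2
x=12: ŷ = -0.8 + 3.5·12 = 41.2; r = 38.2 − 41.2 = -3

-4, 6, 2, -5, -2, 4, 2, -3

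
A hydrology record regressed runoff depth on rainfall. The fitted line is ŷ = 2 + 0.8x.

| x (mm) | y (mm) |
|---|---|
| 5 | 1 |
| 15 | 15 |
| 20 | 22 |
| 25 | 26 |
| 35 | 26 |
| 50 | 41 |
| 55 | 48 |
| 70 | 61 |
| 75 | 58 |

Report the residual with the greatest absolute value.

x=5: ŷ = 2 + 0.8·5 = 6; e = 1 − 6 = -5
x=15: ŷ = 2 + 0.8·15 = 14; e = 15 − 14 = 1
x=20: ŷ = 2 + 0.8·20 = 18; e = 22 − 18 = 4
x=25: ŷ = 2 + 0.8·25 = 22; e = 26 − 22 = 4
x=35: ŷ = 2 + 0.8·35 = 30; e = 26 − 30 = -4
x=50: ŷ = 2 + 0.8·50 = 42; e = 41 − 42 = -1
x=55: ŷ = 2 + 0.8·55 = 46; e = 48 − 46 = 2
x=70: ŷ = 2 + 0.8·70 = 58; e = 61 − 58 = 3
x=75: ŷ = 2 + 0.8·75 = 62; e = 58 − 62 = -4
Largest |e| is 5 at x = 5, residual -5.

e = -5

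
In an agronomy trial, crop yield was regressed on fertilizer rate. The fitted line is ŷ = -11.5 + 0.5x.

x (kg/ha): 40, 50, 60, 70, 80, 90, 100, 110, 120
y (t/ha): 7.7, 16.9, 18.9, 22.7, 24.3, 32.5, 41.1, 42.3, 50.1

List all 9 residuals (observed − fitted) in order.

-0.8, 3.4, 0.4, -0.8, -4.2, -1, 2.6, -1.2, 1.6

x=40: ŷ = -11.5 + 0.5·40 = 8.5; e = 7.7 − 8.5 = -0.8
x=50: ŷ = -11.5 + 0.5·50 = 13.5; e = 16.9 − 13.5 = 3.4
x=60: ŷ = -11.5 + 0.5·60 = 18.5; e = 18.9 − 18.5 = 0.4
x=70: ŷ = -11.5 + 0.5·70 = 23.5; e = 22.7 − 23.5 = -0.8
x=80: ŷ = -11.5 + 0.5·80 = 28.5; e = 24.3 − 28.5 = -4.2
x=90: ŷ = -11.5 + 0.5·90 = 33.5; e = 32.5 − 33.5 = -1
x=100: ŷ = -11.5 + 0.5·100 = 38.5; e = 41.1 − 38.5 = 2.6
x=110: ŷ = -11.5 + 0.5·110 = 43.5; e = 42.3 − 43.5 = -1.2
x=120: ŷ = -11.5 + 0.5·120 = 48.5; e = 50.1 − 48.5 = 1.6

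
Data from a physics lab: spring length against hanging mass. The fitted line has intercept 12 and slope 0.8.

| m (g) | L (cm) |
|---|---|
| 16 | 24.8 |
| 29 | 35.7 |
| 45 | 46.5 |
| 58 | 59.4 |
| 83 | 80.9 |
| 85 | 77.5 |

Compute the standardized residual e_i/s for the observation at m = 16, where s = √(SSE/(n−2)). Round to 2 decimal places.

0.00

m=16: ŷ = 12 + 0.8·16 = 24.8; e = 24.8 − 24.8 = 0
m=29: ŷ = 12 + 0.8·29 = 35.2; e = 35.7 − 35.2 = 0.5
m=45: ŷ = 12 + 0.8·45 = 48; e = 46.5 − 48 = -1.5
m=58: ŷ = 12 + 0.8·58 = 58.4; e = 59.4 − 58.4 = 1
m=83: ŷ = 12 + 0.8·83 = 78.4; e = 80.9 − 78.4 = 2.5
m=85: ŷ = 12 + 0.8·85 = 80; e = 77.5 − 80 = -2.5
SSE = 0 + 0.25 + 2.25 + 1 + 6.25 + 6.25 = 16
s = √(16/4) = 2
e/s = 0 / 2 = 0.00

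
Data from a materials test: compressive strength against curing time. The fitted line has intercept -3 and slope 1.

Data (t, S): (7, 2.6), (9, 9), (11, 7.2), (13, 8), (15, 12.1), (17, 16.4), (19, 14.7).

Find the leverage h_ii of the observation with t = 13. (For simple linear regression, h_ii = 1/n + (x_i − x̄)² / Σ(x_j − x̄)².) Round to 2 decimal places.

t̄ = (7 + 9 + 11 + 13 + 15 + 17 + 19)/7 = 13
Σ(t − t̄)² = 36 + 16 + 4 + 0 + 4 + 16 + 36 = 112
h = 1/7 + (0)²/112 = 0.142857 + 0 = 0.14

h = 0.14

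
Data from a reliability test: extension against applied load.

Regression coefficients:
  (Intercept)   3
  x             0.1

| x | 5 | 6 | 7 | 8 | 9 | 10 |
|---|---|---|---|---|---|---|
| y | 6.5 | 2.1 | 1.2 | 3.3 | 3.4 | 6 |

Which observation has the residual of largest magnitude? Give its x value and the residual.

x=5: ŷ = 3 + 0.1·5 = 3.5; e = 6.5 − 3.5 = 3
x=6: ŷ = 3 + 0.1·6 = 3.6; e = 2.1 − 3.6 = -1.5
x=7: ŷ = 3 + 0.1·7 = 3.7; e = 1.2 − 3.7 = -2.5
x=8: ŷ = 3 + 0.1·8 = 3.8; e = 3.3 − 3.8 = -0.5
x=9: ŷ = 3 + 0.1·9 = 3.9; e = 3.4 − 3.9 = -0.5
x=10: ŷ = 3 + 0.1·10 = 4; e = 6 − 4 = 2
Largest |e| is 3 at x = 5, residual 3.

x = 5, e = 3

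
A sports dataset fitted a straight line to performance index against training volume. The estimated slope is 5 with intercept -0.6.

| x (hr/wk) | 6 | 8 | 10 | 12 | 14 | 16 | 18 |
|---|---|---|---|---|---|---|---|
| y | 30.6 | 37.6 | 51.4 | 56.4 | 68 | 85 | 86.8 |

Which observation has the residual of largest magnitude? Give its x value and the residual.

x=6: ŷ = -0.6 + 5·6 = 29.4; r = 30.6 − 29.4 = 1.2
x=8: ŷ = -0.6 + 5·8 = 39.4; r = 37.6 − 39.4 = -1.8
x=10: ŷ = -0.6 + 5·10 = 49.4; r = 51.4 − 49.4 = 2
x=12: ŷ = -0.6 + 5·12 = 59.4; r = 56.4 − 59.4 = -3
x=14: ŷ = -0.6 + 5·14 = 69.4; r = 68 − 69.4 = -1.4
x=16: ŷ = -0.6 + 5·16 = 79.4; r = 85 − 79.4 = 5.6
x=18: ŷ = -0.6 + 5·18 = 89.4; r = 86.8 − 89.4 = -2.6
Largest |r| is 5.6 at x = 16, residual 5.6.

x = 16, r = 5.6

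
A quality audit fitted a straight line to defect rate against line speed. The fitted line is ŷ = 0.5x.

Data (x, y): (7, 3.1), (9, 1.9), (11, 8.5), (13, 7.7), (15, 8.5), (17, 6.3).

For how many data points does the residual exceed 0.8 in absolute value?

x=7: ŷ = 0.5·7 = 3.5; e = 3.1 − 3.5 = -0.4
x=9: ŷ = 0.5·9 = 4.5; e = 1.9 − 4.5 = -2.6
x=11: ŷ = 0.5·11 = 5.5; e = 8.5 − 5.5 = 3
x=13: ŷ = 0.5·13 = 6.5; e = 7.7 − 6.5 = 1.2
x=15: ŷ = 0.5·15 = 7.5; e = 8.5 − 7.5 = 1
x=17: ŷ = 0.5·17 = 8.5; e = 6.3 − 8.5 = -2.2
|e| > 0.8: x=9 (|e|=2.6), x=11 (|e|=3), x=13 (|e|=1.2), x=15 (|e|=1), x=17 (|e|=2.2) → 5

5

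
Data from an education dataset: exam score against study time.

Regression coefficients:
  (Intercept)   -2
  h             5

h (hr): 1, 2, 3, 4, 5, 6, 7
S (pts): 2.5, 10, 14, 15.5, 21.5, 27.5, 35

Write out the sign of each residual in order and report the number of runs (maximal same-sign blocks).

4 runs

h=1: Ŝ = -2 + 5·1 = 3; e = 2.5 − 3 = -0.5
h=2: Ŝ = -2 + 5·2 = 8; e = 10 − 8 = 2
h=3: Ŝ = -2 + 5·3 = 13; e = 14 − 13 = 1
h=4: Ŝ = -2 + 5·4 = 18; e = 15.5 − 18 = -2.5
h=5: Ŝ = -2 + 5·5 = 23; e = 21.5 − 23 = -1.5
h=6: Ŝ = -2 + 5·6 = 28; e = 27.5 − 28 = -0.5
h=7: Ŝ = -2 + 5·7 = 33; e = 35 − 33 = 2
Signs: − + + − − − +
Runs: −×1, +×2, −×3, +×1 → 4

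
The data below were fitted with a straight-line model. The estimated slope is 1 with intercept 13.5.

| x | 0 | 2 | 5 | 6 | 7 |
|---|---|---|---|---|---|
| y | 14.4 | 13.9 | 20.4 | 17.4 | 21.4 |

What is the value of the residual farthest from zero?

e = -2.1

x=0: ŷ = 13.5 + 0 = 13.5; e = 14.4 − 13.5 = 0.9
x=2: ŷ = 13.5 + 2 = 15.5; e = 13.9 − 15.5 = -1.6
x=5: ŷ = 13.5 + 5 = 18.5; e = 20.4 − 18.5 = 1.9
x=6: ŷ = 13.5 + 6 = 19.5; e = 17.4 − 19.5 = -2.1
x=7: ŷ = 13.5 + 7 = 20.5; e = 21.4 − 20.5 = 0.9
Largest |e| is 2.1 at x = 6, residual -2.1.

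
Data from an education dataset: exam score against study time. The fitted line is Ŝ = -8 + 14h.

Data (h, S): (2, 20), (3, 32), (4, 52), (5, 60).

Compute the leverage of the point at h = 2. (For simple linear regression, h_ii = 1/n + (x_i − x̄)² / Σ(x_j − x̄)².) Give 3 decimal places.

h = 0.700

h̄ = (2 + 3 + 4 + 5)/4 = 3.5
Σ(h − h̄)² = 2.25 + 0.25 + 0.25 + 2.25 = 5
h = 1/4 + (-1.5)²/5 = 0.25 + 0.45 = 0.700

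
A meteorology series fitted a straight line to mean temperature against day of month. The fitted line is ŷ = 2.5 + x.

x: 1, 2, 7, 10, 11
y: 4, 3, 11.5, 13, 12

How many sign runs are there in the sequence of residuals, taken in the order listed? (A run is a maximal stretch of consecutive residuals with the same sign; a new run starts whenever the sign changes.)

4 runs

x=1: ŷ = 2.5 + 1 = 3.5; e = 4 − 3.5 = 0.5
x=2: ŷ = 2.5 + 2 = 4.5; e = 3 − 4.5 = -1.5
x=7: ŷ = 2.5 + 7 = 9.5; e = 11.5 − 9.5 = 2
x=10: ŷ = 2.5 + 10 = 12.5; e = 13 − 12.5 = 0.5
x=11: ŷ = 2.5 + 11 = 13.5; e = 12 − 13.5 = -1.5
Signs: + − + + −
Runs: +×1, −×1, +×2, −×1 → 4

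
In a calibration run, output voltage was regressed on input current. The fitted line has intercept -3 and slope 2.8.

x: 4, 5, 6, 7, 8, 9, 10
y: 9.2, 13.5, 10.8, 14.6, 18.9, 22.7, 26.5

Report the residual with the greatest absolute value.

x=4: ŷ = -3 + 2.8·4 = 8.2; e = 9.2 − 8.2 = 1
x=5: ŷ = -3 + 2.8·5 = 11; e = 13.5 − 11 = 2.5
x=6: ŷ = -3 + 2.8·6 = 13.8; e = 10.8 − 13.8 = -3
x=7: ŷ = -3 + 2.8·7 = 16.6; e = 14.6 − 16.6 = -2
x=8: ŷ = -3 + 2.8·8 = 19.4; e = 18.9 − 19.4 = -0.5
x=9: ŷ = -3 + 2.8·9 = 22.2; e = 22.7 − 22.2 = 0.5
x=10: ŷ = -3 + 2.8·10 = 25; e = 26.5 − 25 = 1.5
Largest |e| is 3 at x = 6, residual -3.

e = -3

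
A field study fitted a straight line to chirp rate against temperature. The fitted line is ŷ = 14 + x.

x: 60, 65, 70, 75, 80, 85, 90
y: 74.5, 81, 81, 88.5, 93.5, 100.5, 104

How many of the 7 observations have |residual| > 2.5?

x=60: ŷ = 14 + 60 = 74; e = 74.5 − 74 = 0.5
x=65: ŷ = 14 + 65 = 79; e = 81 − 79 = 2
x=70: ŷ = 14 + 70 = 84; e = 81 − 84 = -3
x=75: ŷ = 14 + 75 = 89; e = 88.5 − 89 = -0.5
x=80: ŷ = 14 + 80 = 94; e = 93.5 − 94 = -0.5
x=85: ŷ = 14 + 85 = 99; e = 100.5 − 99 = 1.5
x=90: ŷ = 14 + 90 = 104; e = 104 − 104 = 0
|e| > 2.5: x=70 (|e|=3) → 1

1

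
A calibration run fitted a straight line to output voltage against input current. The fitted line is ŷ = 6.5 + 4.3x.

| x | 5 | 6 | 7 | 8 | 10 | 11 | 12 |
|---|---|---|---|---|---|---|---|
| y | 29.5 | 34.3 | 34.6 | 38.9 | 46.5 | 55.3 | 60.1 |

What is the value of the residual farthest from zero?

x=5: ŷ = 6.5 + 4.3·5 = 28; r = 29.5 − 28 = 1.5
x=6: ŷ = 6.5 + 4.3·6 = 32.3; r = 34.3 − 32.3 = 2
x=7: ŷ = 6.5 + 4.3·7 = 36.6; r = 34.6 − 36.6 = -2
x=8: ŷ = 6.5 + 4.3·8 = 40.9; r = 38.9 − 40.9 = -2
x=10: ŷ = 6.5 + 4.3·10 = 49.5; r = 46.5 − 49.5 = -3
x=11: ŷ = 6.5 + 4.3·11 = 53.8; r = 55.3 − 53.8 = 1.5
x=12: ŷ = 6.5 + 4.3·12 = 58.1; r = 60.1 − 58.1 = 2
Largest |r| is 3 at x = 10, residual -3.

r = -3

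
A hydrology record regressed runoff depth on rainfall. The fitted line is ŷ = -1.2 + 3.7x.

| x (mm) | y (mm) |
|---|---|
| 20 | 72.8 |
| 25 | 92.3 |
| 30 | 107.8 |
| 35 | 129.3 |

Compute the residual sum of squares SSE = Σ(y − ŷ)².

x=20: ŷ = -1.2 + 3.7·20 = 72.8; r = 72.8 − 72.8 = 0
x=25: ŷ = -1.2 + 3.7·25 = 91.3; r = 92.3 − 91.3 = 1
x=30: ŷ = -1.2 + 3.7·30 = 109.8; r = 107.8 − 109.8 = -2
x=35: ŷ = -1.2 + 3.7·35 = 128.3; r = 129.3 − 128.3 = 1
SSE = 0 + 1 + 4 + 1 = 6

SSE = 6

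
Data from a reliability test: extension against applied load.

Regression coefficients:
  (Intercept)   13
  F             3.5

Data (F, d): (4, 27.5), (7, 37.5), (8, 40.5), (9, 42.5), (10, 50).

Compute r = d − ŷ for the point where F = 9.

r = -2

ŷ = 13 + 3.5·9 = 44.5
r = 42.5 − 44.5 = -2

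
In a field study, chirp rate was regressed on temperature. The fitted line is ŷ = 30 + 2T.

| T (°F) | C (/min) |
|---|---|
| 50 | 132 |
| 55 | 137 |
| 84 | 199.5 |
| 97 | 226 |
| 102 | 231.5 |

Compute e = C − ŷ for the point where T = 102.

ŷ = 30 + 2·102 = 234
e = 231.5 − 234 = -2.5

e = -2.5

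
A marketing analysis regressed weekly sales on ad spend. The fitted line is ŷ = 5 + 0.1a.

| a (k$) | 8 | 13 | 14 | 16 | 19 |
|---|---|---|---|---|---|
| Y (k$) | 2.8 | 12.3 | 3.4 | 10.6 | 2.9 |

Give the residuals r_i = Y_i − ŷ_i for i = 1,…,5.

a=8: ŷ = 5 + 0.1·8 = 5.8; r = 2.8 − 5.8 = -3
a=13: ŷ = 5 + 0.1·13 = 6.3; r = 12.3 − 6.3 = 6
a=14: ŷ = 5 + 0.1·14 = 6.4; r = 3.4 − 6.4 = -3
a=16: ŷ = 5 + 0.1·16 = 6.6; r = 10.6 − 6.6 = 4
a=19: ŷ = 5 + 0.1·19 = 6.9; r = 2.9 − 6.9 = -4

-3, 6, -3, 4, -4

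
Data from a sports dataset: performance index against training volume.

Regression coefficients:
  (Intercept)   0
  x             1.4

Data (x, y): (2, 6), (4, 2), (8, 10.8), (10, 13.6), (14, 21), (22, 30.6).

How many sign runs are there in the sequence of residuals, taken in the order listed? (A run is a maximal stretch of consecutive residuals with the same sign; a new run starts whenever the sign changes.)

4 runs

x=2: ŷ = 1.4·2 = 2.8; e = 6 − 2.8 = 3.2
x=4: ŷ = 1.4·4 = 5.6; e = 2 − 5.6 = -3.6
x=8: ŷ = 1.4·8 = 11.2; e = 10.8 − 11.2 = -0.4
x=10: ŷ = 1.4·10 = 14; e = 13.6 − 14 = -0.4
x=14: ŷ = 1.4·14 = 19.6; e = 21 − 19.6 = 1.4
x=22: ŷ = 1.4·22 = 30.8; e = 30.6 − 30.8 = -0.2
Signs: + − − − + −
Runs: +×1, −×3, +×1, −×1 → 4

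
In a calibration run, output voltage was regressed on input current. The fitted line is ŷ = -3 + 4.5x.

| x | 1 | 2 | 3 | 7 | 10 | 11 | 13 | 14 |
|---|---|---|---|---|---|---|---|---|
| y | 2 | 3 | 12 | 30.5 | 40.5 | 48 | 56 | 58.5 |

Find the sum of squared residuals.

SSE = 22.5

x=1: ŷ = -3 + 4.5·1 = 1.5; r = 2 − 1.5 = 0.5
x=2: ŷ = -3 + 4.5·2 = 6; r = 3 − 6 = -3
x=3: ŷ = -3 + 4.5·3 = 10.5; r = 12 − 10.5 = 1.5
x=7: ŷ = -3 + 4.5·7 = 28.5; r = 30.5 − 28.5 = 2
x=10: ŷ = -3 + 4.5·10 = 42; r = 40.5 − 42 = -1.5
x=11: ŷ = -3 + 4.5·11 = 46.5; r = 48 − 46.5 = 1.5
x=13: ŷ = -3 + 4.5·13 = 55.5; r = 56 − 55.5 = 0.5
x=14: ŷ = -3 + 4.5·14 = 60; r = 58.5 − 60 = -1.5
SSE = 0.25 + 9 + 2.25 + 4 + 2.25 + 2.25 + 0.25 + 2.25 = 22.5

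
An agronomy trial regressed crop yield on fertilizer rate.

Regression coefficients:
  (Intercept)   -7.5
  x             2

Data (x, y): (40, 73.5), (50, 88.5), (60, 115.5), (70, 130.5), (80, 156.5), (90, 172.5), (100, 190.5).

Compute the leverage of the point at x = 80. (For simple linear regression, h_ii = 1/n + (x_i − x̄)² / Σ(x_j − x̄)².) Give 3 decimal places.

x̄ = (40 + 50 + 60 + 70 + 80 + 90 + 100)/7 = 70
Σ(x − x̄)² = 900 + 400 + 100 + 0 + 100 + 400 + 900 = 2800
h = 1/7 + (10)²/2800 = 0.142857 + 0.0357143 = 0.179

h = 0.179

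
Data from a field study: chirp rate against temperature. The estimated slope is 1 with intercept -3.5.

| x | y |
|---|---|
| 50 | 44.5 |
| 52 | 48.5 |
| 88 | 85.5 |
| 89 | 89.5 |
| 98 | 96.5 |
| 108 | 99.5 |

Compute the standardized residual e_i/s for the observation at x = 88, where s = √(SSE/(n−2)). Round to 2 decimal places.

0.28

x=50: ŷ = -3.5 + 50 = 46.5; e = 44.5 − 46.5 = -2
x=52: ŷ = -3.5 + 52 = 48.5; e = 48.5 − 48.5 = 0
x=88: ŷ = -3.5 + 88 = 84.5; e = 85.5 − 84.5 = 1
x=89: ŷ = -3.5 + 89 = 85.5; e = 89.5 − 85.5 = 4
x=98: ŷ = -3.5 + 98 = 94.5; e = 96.5 − 94.5 = 2
x=108: ŷ = -3.5 + 108 = 104.5; e = 99.5 − 104.5 = -5
SSE = 4 + 0 + 1 + 16 + 4 + 25 = 50
s = √(50/4) = 3.53553
e/s = 1 / 3.53553 = 0.28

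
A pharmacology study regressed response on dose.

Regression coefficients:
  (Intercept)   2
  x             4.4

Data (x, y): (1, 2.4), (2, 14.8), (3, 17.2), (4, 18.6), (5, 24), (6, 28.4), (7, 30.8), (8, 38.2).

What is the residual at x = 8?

ŷ = 2 + 4.4·8 = 37.2
r = 38.2 − 37.2 = 1

r = 1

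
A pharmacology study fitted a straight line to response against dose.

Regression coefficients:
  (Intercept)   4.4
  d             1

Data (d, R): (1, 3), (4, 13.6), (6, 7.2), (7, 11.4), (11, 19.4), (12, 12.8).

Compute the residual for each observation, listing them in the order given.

-2.4, 5.2, -3.2, 0, 4, -3.6

d=1: R̂ = 4.4 + 1 = 5.4; e = 3 − 5.4 = -2.4
d=4: R̂ = 4.4 + 4 = 8.4; e = 13.6 − 8.4 = 5.2
d=6: R̂ = 4.4 + 6 = 10.4; e = 7.2 − 10.4 = -3.2
d=7: R̂ = 4.4 + 7 = 11.4; e = 11.4 − 11.4 = 0
d=11: R̂ = 4.4 + 11 = 15.4; e = 19.4 − 15.4 = 4
d=12: R̂ = 4.4 + 12 = 16.4; e = 12.8 − 16.4 = -3.6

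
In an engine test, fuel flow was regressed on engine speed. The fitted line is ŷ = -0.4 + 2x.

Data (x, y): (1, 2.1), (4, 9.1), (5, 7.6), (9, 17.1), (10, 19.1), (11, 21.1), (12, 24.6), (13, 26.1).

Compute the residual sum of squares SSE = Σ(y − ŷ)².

x=1: ŷ = -0.4 + 2·1 = 1.6; e = 2.1 − 1.6 = 0.5
x=4: ŷ = -0.4 + 2·4 = 7.6; e = 9.1 − 7.6 = 1.5
x=5: ŷ = -0.4 + 2·5 = 9.6; e = 7.6 − 9.6 = -2
x=9: ŷ = -0.4 + 2·9 = 17.6; e = 17.1 − 17.6 = -0.5
x=10: ŷ = -0.4 + 2·10 = 19.6; e = 19.1 − 19.6 = -0.5
x=11: ŷ = -0.4 + 2·11 = 21.6; e = 21.1 − 21.6 = -0.5
x=12: ŷ = -0.4 + 2·12 = 23.6; e = 24.6 − 23.6 = 1
x=13: ŷ = -0.4 + 2·13 = 25.6; e = 26.1 − 25.6 = 0.5
SSE = 0.25 + 2.25 + 4 + 0.25 + 0.25 + 0.25 + 1 + 0.25 = 8.5

SSE = 8.5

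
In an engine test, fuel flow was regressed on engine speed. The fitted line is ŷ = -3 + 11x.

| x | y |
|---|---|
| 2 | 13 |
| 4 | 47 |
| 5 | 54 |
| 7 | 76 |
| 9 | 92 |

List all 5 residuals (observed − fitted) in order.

-6, 6, 2, 2, -4

x=2: ŷ = -3 + 11·2 = 19; r = 13 − 19 = -6
x=4: ŷ = -3 + 11·4 = 41; r = 47 − 41 = 6
x=5: ŷ = -3 + 11·5 = 52; r = 54 − 52 = 2
x=7: ŷ = -3 + 11·7 = 74; r = 76 − 74 = 2
x=9: ŷ = -3 + 11·9 = 96; r = 92 − 96 = -4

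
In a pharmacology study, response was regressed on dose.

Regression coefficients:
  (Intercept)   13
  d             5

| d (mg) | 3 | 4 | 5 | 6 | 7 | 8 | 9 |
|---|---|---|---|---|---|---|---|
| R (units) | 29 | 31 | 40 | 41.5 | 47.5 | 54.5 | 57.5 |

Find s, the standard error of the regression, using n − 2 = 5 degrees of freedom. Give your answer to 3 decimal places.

s = 1.673

d=3: R̂ = 13 + 5·3 = 28; e = 29 − 28 = 1
d=4: R̂ = 13 + 5·4 = 33; e = 31 − 33 = -2
d=5: R̂ = 13 + 5·5 = 38; e = 40 − 38 = 2
d=6: R̂ = 13 + 5·6 = 43; e = 41.5 − 43 = -1.5
d=7: R̂ = 13 + 5·7 = 48; e = 47.5 − 48 = -0.5
d=8: R̂ = 13 + 5·8 = 53; e = 54.5 − 53 = 1.5
d=9: R̂ = 13 + 5·9 = 58; e = 57.5 − 58 = -0.5
SSE = 1 + 4 + 4 + 2.25 + 0.25 + 2.25 + 0.25 = 14
s = √(14/5) = √2.8 ≈ 1.673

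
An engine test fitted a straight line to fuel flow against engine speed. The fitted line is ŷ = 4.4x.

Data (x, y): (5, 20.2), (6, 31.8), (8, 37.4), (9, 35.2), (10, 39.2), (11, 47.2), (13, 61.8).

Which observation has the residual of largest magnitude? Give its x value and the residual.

x = 6, e = 5.4

x=5: ŷ = 4.4·5 = 22; e = 20.2 − 22 = -1.8
x=6: ŷ = 4.4·6 = 26.4; e = 31.8 − 26.4 = 5.4
x=8: ŷ = 4.4·8 = 35.2; e = 37.4 − 35.2 = 2.2
x=9: ŷ = 4.4·9 = 39.6; e = 35.2 − 39.6 = -4.4
x=10: ŷ = 4.4·10 = 44; e = 39.2 − 44 = -4.8
x=11: ŷ = 4.4·11 = 48.4; e = 47.2 − 48.4 = -1.2
x=13: ŷ = 4.4·13 = 57.2; e = 61.8 − 57.2 = 4.6
Largest |e| is 5.4 at x = 6, residual 5.4.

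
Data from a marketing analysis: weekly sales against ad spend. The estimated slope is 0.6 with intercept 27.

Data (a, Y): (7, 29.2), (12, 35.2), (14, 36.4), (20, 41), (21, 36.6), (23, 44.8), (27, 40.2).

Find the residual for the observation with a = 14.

r = 1

ŷ = 27 + 0.6·14 = 35.4
r = 36.4 − 35.4 = 1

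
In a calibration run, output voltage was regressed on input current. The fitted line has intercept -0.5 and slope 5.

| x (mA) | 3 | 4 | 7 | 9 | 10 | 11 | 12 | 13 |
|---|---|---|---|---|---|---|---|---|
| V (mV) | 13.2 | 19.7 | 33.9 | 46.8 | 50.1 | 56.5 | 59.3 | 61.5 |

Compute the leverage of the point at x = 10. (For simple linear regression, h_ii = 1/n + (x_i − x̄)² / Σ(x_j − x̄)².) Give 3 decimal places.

x̄ = (3 + 4 + 7 + 9 + 10 + 11 + 12 + 13)/8 = 8.625
Σ(x − x̄)² = 31.6406 + 21.3906 + 2.64062 + 0.140625 + 1.89062 + 5.64062 + 11.3906 + 19.1406 = 93.875
h = 1/8 + (1.375)²/93.875 = 0.125 + 0.0201398 = 0.145

h = 0.145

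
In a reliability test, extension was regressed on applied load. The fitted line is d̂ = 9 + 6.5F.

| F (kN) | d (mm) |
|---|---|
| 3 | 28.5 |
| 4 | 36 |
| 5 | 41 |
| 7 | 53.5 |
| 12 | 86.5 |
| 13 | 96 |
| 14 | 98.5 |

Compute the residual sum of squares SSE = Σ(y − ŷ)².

SSE = 11

F=3: d̂ = 9 + 6.5·3 = 28.5; e = 28.5 − 28.5 = 0
F=4: d̂ = 9 + 6.5·4 = 35; e = 36 − 35 = 1
F=5: d̂ = 9 + 6.5·5 = 41.5; e = 41 − 41.5 = -0.5
F=7: d̂ = 9 + 6.5·7 = 54.5; e = 53.5 − 54.5 = -1
F=12: d̂ = 9 + 6.5·12 = 87; e = 86.5 − 87 = -0.5
F=13: d̂ = 9 + 6.5·13 = 93.5; e = 96 − 93.5 = 2.5
F=14: d̂ = 9 + 6.5·14 = 100; e = 98.5 − 100 = -1.5
SSE = 0 + 1 + 0.25 + 1 + 0.25 + 6.25 + 2.25 = 11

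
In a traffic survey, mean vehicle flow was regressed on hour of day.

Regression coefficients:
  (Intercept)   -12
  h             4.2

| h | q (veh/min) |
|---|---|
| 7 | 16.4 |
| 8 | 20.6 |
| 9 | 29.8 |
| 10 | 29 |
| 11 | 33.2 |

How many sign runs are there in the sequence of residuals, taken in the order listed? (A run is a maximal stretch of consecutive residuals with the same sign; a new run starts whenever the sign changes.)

h=7: q̂ = -12 + 4.2·7 = 17.4; r = 16.4 − 17.4 = -1
h=8: q̂ = -12 + 4.2·8 = 21.6; r = 20.6 − 21.6 = -1
h=9: q̂ = -12 + 4.2·9 = 25.8; r = 29.8 − 25.8 = 4
h=10: q̂ = -12 + 4.2·10 = 30; r = 29 − 30 = -1
h=11: q̂ = -12 + 4.2·11 = 34.2; r = 33.2 − 34.2 = -1
Signs: − − + − −
Runs: −×2, +×1, −×2 → 3

3 runs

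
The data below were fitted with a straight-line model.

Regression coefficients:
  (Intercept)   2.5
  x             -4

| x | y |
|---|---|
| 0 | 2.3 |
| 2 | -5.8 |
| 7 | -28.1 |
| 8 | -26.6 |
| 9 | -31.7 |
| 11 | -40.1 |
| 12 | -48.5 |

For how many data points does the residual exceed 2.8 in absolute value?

x=0: ŷ = 2.5 − 4·0 = 2.5; r = 2.3 − 2.5 = -0.2
x=2: ŷ = 2.5 − 4·2 = -5.5; r = -5.8 − (-5.5) = -0.3
x=7: ŷ = 2.5 − 4·7 = -25.5; r = -28.1 − (-25.5) = -2.6
x=8: ŷ = 2.5 − 4·8 = -29.5; r = -26.6 − (-29.5) = 2.9
x=9: ŷ = 2.5 − 4·9 = -33.5; r = -31.7 − (-33.5) = 1.8
x=11: ŷ = 2.5 − 4·11 = -41.5; r = -40.1 − (-41.5) = 1.4
x=12: ŷ = 2.5 − 4·12 = -45.5; r = -48.5 − (-45.5) = -3
|r| > 2.8: x=8 (|r|=2.9), x=12 (|r|=3) → 2

2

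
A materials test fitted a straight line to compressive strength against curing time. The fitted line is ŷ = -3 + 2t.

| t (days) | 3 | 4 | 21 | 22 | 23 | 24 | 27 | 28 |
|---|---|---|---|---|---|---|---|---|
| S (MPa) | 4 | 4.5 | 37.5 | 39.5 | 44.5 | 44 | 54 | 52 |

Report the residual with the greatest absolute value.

e = 3

t=3: ŷ = -3 + 2·3 = 3; e = 4 − 3 = 1
t=4: ŷ = -3 + 2·4 = 5; e = 4.5 − 5 = -0.5
t=21: ŷ = -3 + 2·21 = 39; e = 37.5 − 39 = -1.5
t=22: ŷ = -3 + 2·22 = 41; e = 39.5 − 41 = -1.5
t=23: ŷ = -3 + 2·23 = 43; e = 44.5 − 43 = 1.5
t=24: ŷ = -3 + 2·24 = 45; e = 44 − 45 = -1
t=27: ŷ = -3 + 2·27 = 51; e = 54 − 51 = 3
t=28: ŷ = -3 + 2·28 = 53; e = 52 − 53 = -1
Largest |e| is 3 at t = 27, residual 3.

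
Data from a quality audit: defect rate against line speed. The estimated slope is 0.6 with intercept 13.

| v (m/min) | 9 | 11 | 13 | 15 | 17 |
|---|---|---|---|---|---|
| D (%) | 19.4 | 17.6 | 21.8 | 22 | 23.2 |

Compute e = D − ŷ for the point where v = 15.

ŷ = 13 + 0.6·15 = 22
e = 22 − 22 = 0

e = 0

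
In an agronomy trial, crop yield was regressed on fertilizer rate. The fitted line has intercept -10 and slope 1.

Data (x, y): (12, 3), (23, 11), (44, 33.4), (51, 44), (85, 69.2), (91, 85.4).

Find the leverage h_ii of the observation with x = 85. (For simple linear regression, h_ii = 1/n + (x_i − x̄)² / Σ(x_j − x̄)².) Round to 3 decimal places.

x̄ = (12 + 23 + 44 + 51 + 85 + 91)/6 = 51
Σ(x − x̄)² = 1521 + 784 + 49 + 0 + 1156 + 1600 = 5110
h = 1/6 + (34)²/5110 = 0.166667 + 0.226223 = 0.393

h = 0.393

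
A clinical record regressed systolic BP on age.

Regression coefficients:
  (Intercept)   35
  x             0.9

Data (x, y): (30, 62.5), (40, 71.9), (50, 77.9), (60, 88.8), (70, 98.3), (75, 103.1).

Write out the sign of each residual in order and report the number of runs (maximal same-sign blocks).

x=30: ŷ = 35 + 0.9·30 = 62; r = 62.5 − 62 = 0.5
x=40: ŷ = 35 + 0.9·40 = 71; r = 71.9 − 71 = 0.9
x=50: ŷ = 35 + 0.9·50 = 80; r = 77.9 − 80 = -2.1
x=60: ŷ = 35 + 0.9·60 = 89; r = 88.8 − 89 = -0.2
x=70: ŷ = 35 + 0.9·70 = 98; r = 98.3 − 98 = 0.3
x=75: ŷ = 35 + 0.9·75 = 102.5; r = 103.1 − 102.5 = 0.6
Signs: + + − − + +
Runs: +×2, −×2, +×2 → 3

3 runs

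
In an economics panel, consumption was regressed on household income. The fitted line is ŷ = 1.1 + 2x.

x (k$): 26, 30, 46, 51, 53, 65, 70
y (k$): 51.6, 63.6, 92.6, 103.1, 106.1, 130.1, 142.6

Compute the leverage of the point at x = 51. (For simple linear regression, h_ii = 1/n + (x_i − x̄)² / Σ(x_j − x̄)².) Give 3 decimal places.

h = 0.146

x̄ = (26 + 30 + 46 + 51 + 53 + 65 + 70)/7 = 48.7143
Σ(x − x̄)² = 515.939 + 350.224 + 7.36735 + 5.22449 + 18.3673 + 265.224 + 453.082 = 1615.43
h = 1/7 + (2.28571)²/1615.43 = 0.142857 + 0.00323412 = 0.146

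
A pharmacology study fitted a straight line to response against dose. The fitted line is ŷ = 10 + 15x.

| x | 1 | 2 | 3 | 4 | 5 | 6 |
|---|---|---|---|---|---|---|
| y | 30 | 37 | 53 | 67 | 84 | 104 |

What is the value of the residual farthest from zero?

x=1: ŷ = 10 + 15·1 = 25; e = 30 − 25 = 5
x=2: ŷ = 10 + 15·2 = 40; e = 37 − 40 = -3
x=3: ŷ = 10 + 15·3 = 55; e = 53 − 55 = -2
x=4: ŷ = 10 + 15·4 = 70; e = 67 − 70 = -3
x=5: ŷ = 10 + 15·5 = 85; e = 84 − 85 = -1
x=6: ŷ = 10 + 15·6 = 100; e = 104 − 100 = 4
Largest |e| is 5 at x = 1, residual 5.

e = 5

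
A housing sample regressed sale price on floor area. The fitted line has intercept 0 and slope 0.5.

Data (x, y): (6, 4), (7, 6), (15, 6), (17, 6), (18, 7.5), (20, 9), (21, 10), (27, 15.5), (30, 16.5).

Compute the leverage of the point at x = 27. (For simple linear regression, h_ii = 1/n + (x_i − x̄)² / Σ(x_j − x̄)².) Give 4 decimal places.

x̄ = (6 + 7 + 15 + 17 + 18 + 20 + 21 + 27 + 30)/9 = 17.8889
Σ(x − x̄)² = 141.346 + 118.568 + 8.34568 + 0.790123 + 0.0123457 + 4.45679 + 9.67901 + 83.0123 + 146.679 = 512.889
h = 1/9 + (9.11111)²/512.889 = 0.111111 + 0.161852 = 0.2730

h = 0.2730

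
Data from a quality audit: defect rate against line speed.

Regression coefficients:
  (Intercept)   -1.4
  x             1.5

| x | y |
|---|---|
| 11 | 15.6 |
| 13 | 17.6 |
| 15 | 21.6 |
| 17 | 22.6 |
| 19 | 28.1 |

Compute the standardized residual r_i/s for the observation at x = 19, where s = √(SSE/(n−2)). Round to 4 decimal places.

0.8660

x=11: ŷ = -1.4 + 1.5·11 = 15.1; r = 15.6 − 15.1 = 0.5
x=13: ŷ = -1.4 + 1.5·13 = 18.1; r = 17.6 − 18.1 = -0.5
x=15: ŷ = -1.4 + 1.5·15 = 21.1; r = 21.6 − 21.1 = 0.5
x=17: ŷ = -1.4 + 1.5·17 = 24.1; r = 22.6 − 24.1 = -1.5
x=19: ŷ = -1.4 + 1.5·19 = 27.1; r = 28.1 − 27.1 = 1
SSE = 0.25 + 0.25 + 0.25 + 2.25 + 1 = 4
s = √(4/3) = 1.1547
r/s = 1 / 1.1547 = 0.8660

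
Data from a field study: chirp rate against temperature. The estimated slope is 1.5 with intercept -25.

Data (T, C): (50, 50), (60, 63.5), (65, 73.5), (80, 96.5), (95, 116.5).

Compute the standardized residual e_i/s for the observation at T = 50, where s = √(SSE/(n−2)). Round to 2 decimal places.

0.00

T=50: Ĉ = -25 + 1.5·50 = 50; e = 50 − 50 = 0
T=60: Ĉ = -25 + 1.5·60 = 65; e = 63.5 − 65 = -1.5
T=65: Ĉ = -25 + 1.5·65 = 72.5; e = 73.5 − 72.5 = 1
T=80: Ĉ = -25 + 1.5·80 = 95; e = 96.5 − 95 = 1.5
T=95: Ĉ = -25 + 1.5·95 = 117.5; e = 116.5 − 117.5 = -1
SSE = 0 + 2.25 + 1 + 2.25 + 1 = 6.5
s = √(6.5/3) = 1.47196
e/s = 0 / 1.47196 = 0.00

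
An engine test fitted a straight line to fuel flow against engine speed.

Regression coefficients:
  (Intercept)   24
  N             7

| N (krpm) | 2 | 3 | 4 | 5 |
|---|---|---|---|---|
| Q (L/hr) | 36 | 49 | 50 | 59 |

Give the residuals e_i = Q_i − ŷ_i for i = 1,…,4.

-2, 4, -2, 0

N=2: ŷ = 24 + 7·2 = 38; e = 36 − 38 = -2
N=3: ŷ = 24 + 7·3 = 45; e = 49 − 45 = 4
N=4: ŷ = 24 + 7·4 = 52; e = 50 − 52 = -2
N=5: ŷ = 24 + 7·5 = 59; e = 59 − 59 = 0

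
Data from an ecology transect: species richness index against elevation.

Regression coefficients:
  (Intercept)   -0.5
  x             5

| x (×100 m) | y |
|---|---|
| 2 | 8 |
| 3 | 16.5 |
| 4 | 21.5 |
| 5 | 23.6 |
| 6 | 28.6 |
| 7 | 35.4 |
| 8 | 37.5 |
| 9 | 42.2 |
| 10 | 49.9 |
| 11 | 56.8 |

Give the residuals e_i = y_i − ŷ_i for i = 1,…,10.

x=2: ŷ = -0.5 + 5·2 = 9.5; e = 8 − 9.5 = -1.5
x=3: ŷ = -0.5 + 5·3 = 14.5; e = 16.5 − 14.5 = 2
x=4: ŷ = -0.5 + 5·4 = 19.5; e = 21.5 − 19.5 = 2
x=5: ŷ = -0.5 + 5·5 = 24.5; e = 23.6 − 24.5 = -0.9
x=6: ŷ = -0.5 + 5·6 = 29.5; e = 28.6 − 29.5 = -0.9
x=7: ŷ = -0.5 + 5·7 = 34.5; e = 35.4 − 34.5 = 0.9
x=8: ŷ = -0.5 + 5·8 = 39.5; e = 37.5 − 39.5 = -2
x=9: ŷ = -0.5 + 5·9 = 44.5; e = 42.2 − 44.5 = -2.3
x=10: ŷ = -0.5 + 5·10 = 49.5; e = 49.9 − 49.5 = 0.4
x=11: ŷ = -0.5 + 5·11 = 54.5; e = 56.8 − 54.5 = 2.3

-1.5, 2, 2, -0.9, -0.9, 0.9, -2, -2.3, 0.4, 2.3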